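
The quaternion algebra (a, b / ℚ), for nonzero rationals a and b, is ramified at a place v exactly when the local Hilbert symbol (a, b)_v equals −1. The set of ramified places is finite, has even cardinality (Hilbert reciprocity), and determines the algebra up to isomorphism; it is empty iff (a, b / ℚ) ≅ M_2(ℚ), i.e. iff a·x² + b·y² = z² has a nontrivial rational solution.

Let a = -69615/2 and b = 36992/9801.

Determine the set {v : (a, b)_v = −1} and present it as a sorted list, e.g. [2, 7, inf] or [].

[5, 13]

(a, b) ≡ (-15470, 2) mod (ℚ^×)²; places V = {2, 3, 5, 7, 11, 13, 17, ∞}.
(a,b)_3: α=2, u≡1; β=-4, v≡2 (mod 3); (1|3)=+1, (2|3)=-1; sign (−1)^0·+1^-4·-1^2 = +1.
(a,b)_7: α=1, u≡1; β=0, v≡4 (mod 7); (1|7)=+1, (4|7)=+1; sign (−1)^0·+1^0·+1^1 = +1.
(a,b)_17: α=1, u≡1; β=2, v≡1 (mod 17); (1|17)=+1, (1|17)=+1; sign (−1)^0·+1^2·+1^1 = +1.
(a,b)_11: α=0, u≡2; β=-2, v≡8 (mod 11); (2|11)=-1, (8|11)=-1; sign (−1)^0·-1^-2·-1^0 = +1.
(a,b)_5: α=1, u≡1; β=0, v≡2 (mod 5); (1|5)=+1, (2|5)=-1; sign (−1)^0·+1^0·-1^1 = -1.
(a,b)_∞: sgn(-15470)=−, sgn(2)=+, so +1.
(a,b)_13: α=1, u≡7; β=0, v≡6 (mod 13); (7|13)=-1, (6|13)=-1; sign (−1)^0·-1^0·-1^1 = -1.
(a,b)_2: α=-1, β=7; u≡1, v≡1 (mod 8); ε(u)ε(v)=0·0, αω(v)=-1·0, βω(u)=7·0; sum ≡ 0  ⇒  +1.
|Ram(-15470, 2)| = 2, even; anisotropic at {5, 13}.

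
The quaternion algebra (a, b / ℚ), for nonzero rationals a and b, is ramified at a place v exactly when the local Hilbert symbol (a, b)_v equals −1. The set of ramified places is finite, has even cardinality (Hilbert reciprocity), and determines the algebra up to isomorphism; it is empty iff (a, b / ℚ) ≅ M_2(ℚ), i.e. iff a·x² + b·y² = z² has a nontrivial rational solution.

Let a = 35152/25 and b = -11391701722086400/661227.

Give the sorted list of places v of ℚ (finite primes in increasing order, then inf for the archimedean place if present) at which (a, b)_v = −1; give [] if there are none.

[7, 11]

(a, b) ≡ (13, -154077) mod (ℚ^×)²; places V = {2, 3, 5, 7, 11, 13, 17, 23, 29, 37, ∞}.
(a,b)_∞: sgn(13)=+, sgn(-154077)=−, so +1.
(a,b)_7: α=0, u≡3; β=-1, v≡2 (mod 7); (3|7)=-1, (2|7)=+1; sign (−1)^0·-1^-1·+1^0 = -1.
(a,b)_29: α=0, u≡28; β=1, v≡16 (mod 29); (28|29)=+1, (16|29)=+1; sign (−1)^0·+1^1·+1^0 = +1.
(a,b)_11: α=0, u≡6; β=1, v≡10 (mod 11); (6|11)=-1, (10|11)=-1; sign (−1)^0·-1^1·-1^0 = -1.
(a,b)_13: α=3, u≡10; β=6, v≡10 (mod 13); (10|13)=+1, (10|13)=+1; sign (−1)^0·+1^6·+1^3 = +1.
(a,b)_23: α=0, u≡4; β=-1, v≡19 (mod 23); (4|23)=+1, (19|23)=-1; sign (−1)^0·+1^-1·-1^0 = +1.
(a,b)_37: α=0, u≡6; β=-2, v≡10 (mod 37); (6|37)=-1, (10|37)=+1; sign (−1)^0·-1^-2·+1^0 = +1.
(a,b)_5: α=-2, u≡2; β=2, v≡2 (mod 5); (2|5)=-1, (2|5)=-1; sign (−1)^0·-1^2·-1^-2 = +1.
(a,b)_3: α=0, u≡1; β=-1, v≡1 (mod 3); (1|3)=+1, (1|3)=+1; sign (−1)^0·+1^-1·+1^0 = +1.
(a,b)_2: α=4, β=10; u≡5, v≡3 (mod 8); ε(u)ε(v)=0·1, αω(v)=4·1, βω(u)=10·1; sum ≡ 0  ⇒  +1.
(a,b)_17: α=0, u≡8; β=2, v≡12 (mod 17); (8|17)=+1, (12|17)=-1; sign (−1)^0·+1^2·-1^0 = +1.
(13, -154077 / ℚ) ramifies at {7, 11}: a division algebra.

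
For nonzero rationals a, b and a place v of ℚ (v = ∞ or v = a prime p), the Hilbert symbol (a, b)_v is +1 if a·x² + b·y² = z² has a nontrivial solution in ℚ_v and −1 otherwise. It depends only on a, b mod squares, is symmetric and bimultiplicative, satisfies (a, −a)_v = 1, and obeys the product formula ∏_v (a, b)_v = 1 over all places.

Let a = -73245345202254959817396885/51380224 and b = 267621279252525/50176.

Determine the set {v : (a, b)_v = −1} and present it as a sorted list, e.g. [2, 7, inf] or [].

(a, b) ≡ (-17765, 29) mod (ℚ^×)²; places V = {2, 3, 5, 7, 11, 13, 17, 19, 29, ∞}.
(a,b)_13: α=2, u≡5; β=0, v≡9 (mod 13); (5|13)=-1, (9|13)=+1; sign (−1)^0·-1^0·+1^2 = +1.
(a,b)_3: α=2, u≡1; β=4, v≡2 (mod 3); (1|3)=+1, (2|3)=-1; sign (−1)^0·+1^4·-1^2 = +1.
(a,b)_5: α=1, u≡2; β=2, v≡1 (mod 5); (2|5)=-1, (1|5)=+1; sign (−1)^0·-1^2·+1^1 = +1.
(a,b)_19: α=5, u≡10; β=4, v≡12 (mod 19); (10|19)=-1, (12|19)=-1; sign (−1)^0·-1^4·-1^5 = -1.
(a,b)_2: α=-20, β=-10; u≡3, v≡5 (mod 8); ε(u)ε(v)=1·0, αω(v)=-20·1, βω(u)=-10·1; sum ≡ 0  ⇒  +1.
(a,b)_∞: sgn(-17765)=−, sgn(29)=+, so +1.
(a,b)_11: α=3, u≡7; β=2, v≡8 (mod 11); (7|11)=-1, (8|11)=-1; sign (−1)^0·-1^2·-1^3 = -1.
(a,b)_29: α=6, u≡11; β=1, v≡13 (mod 29); (11|29)=-1, (13|29)=+1; sign (−1)^0·-1^1·+1^6 = -1.
(a,b)_7: α=-2, u≡4; β=-2, v≡1 (mod 7); (4|7)=+1, (1|7)=+1; sign (−1)^0·+1^-2·+1^-2 = +1.
(a,b)_17: α=3, u≡9; β=2, v≡6 (mod 17); (9|17)=+1, (6|17)=-1; sign (−1)^0·+1^2·-1^3 = -1.
Ram(-17765, 29) = {11, 17, 19, 29}; no ℚ_11-point on the conic.

[11, 17, 19, 29]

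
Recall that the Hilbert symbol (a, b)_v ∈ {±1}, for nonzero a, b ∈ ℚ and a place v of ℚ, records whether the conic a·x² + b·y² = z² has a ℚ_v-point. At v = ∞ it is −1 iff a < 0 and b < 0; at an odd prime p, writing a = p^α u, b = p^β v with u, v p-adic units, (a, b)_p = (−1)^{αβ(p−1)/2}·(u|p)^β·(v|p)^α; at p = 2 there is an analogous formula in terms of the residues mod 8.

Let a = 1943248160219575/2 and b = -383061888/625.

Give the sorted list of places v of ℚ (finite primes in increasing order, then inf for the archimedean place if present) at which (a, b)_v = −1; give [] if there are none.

(a, b) ≡ (1406, -665038) mod (ℚ^×)²; places V = {2, 3, 5, 11, 19, 37, 43, ∞}.
(a,b)_43: α=2, u≡7; β=1, v≡1 (mod 43); (7|43)=-1, (1|43)=+1; sign (−1)^0·-1^1·+1^2 = -1.
(a,b)_19: α=3, u≡7; β=1, v≡12 (mod 19); (7|19)=+1, (12|19)=-1; sign (−1)^1·+1^1·-1^3 = +1.
(a,b)_3: α=0, u≡2; β=2, v≡2 (mod 3); (2|3)=-1, (2|3)=-1; sign (−1)^0·-1^2·-1^0 = +1.
(a,b)_∞: sgn(1406)=+, sgn(-665038)=−, so +1.
(a,b)_2: α=-1, β=7; u≡7, v≡1 (mod 8); ε(u)ε(v)=1·0, αω(v)=-1·0, βω(u)=7·0; sum ≡ 0  ⇒  +1.
(a,b)_11: α=2, u≡4; β=1, v≡4 (mod 11); (4|11)=+1, (4|11)=+1; sign (−1)^0·+1^1·+1^2 = +1.
(a,b)_5: α=2, u≡4; β=-4, v≡2 (mod 5); (4|5)=+1, (2|5)=-1; sign (−1)^0·+1^-4·-1^2 = +1.
(a,b)_37: α=3, u≡26; β=1, v≡32 (mod 37); (26|37)=+1, (32|37)=-1; sign (−1)^0·+1^1·-1^3 = -1.
(1406, -665038 / ℚ) ramifies at {37, 43}: a division algebra.

[37, 43]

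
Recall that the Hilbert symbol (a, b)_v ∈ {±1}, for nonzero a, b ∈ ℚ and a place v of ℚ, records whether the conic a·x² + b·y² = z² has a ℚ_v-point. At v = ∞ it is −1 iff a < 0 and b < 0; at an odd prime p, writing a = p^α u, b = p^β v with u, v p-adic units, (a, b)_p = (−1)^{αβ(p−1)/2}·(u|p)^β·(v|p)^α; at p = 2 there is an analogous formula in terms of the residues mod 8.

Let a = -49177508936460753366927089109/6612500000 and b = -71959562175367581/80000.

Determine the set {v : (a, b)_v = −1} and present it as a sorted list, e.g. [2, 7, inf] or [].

(a, b) ≡ (-858, -858) mod (ℚ^×)²; places V = {2, 3, 5, 11, 13, 23, 41, 47, ∞}.
(a,b)_5: α=-8, u≡2; β=-4, v≡3 (mod 5); (2|5)=-1, (3|5)=-1; sign (−1)^0·-1^-4·-1^-8 = +1.
(a,b)_47: α=6, u≡35; β=4, v≡44 (mod 47); (35|47)=-1, (44|47)=-1; sign (−1)^0·-1^4·-1^6 = +1.
(a,b)_2: α=-5, β=-7; u≡3, v≡3 (mod 8); ε(u)ε(v)=1·1, αω(v)=-5·1, βω(u)=-7·1; sum ≡ 1  ⇒  -1.
(a,b)_3: α=3, u≡2; β=1, v≡2 (mod 3); (2|3)=-1, (2|3)=-1; sign (−1)^1·-1^1·-1^3 = -1.
(a,b)_41: α=4, u≡30; β=2, v≡13 (mod 41); (30|41)=-1, (13|41)=-1; sign (−1)^0·-1^2·-1^4 = +1.
(a,b)_∞: sgn(-858)=−, sgn(-858)=−, so -1.
(a,b)_23: α=-2, u≡8; β=0, v≡13 (mod 23); (8|23)=+1, (13|23)=+1; sign (−1)^0·+1^0·+1^-2 = +1.
(a,b)_13: α=5, u≡4; β=3, v≡4 (mod 13); (4|13)=+1, (4|13)=+1; sign (−1)^0·+1^3·+1^5 = +1.
(a,b)_11: α=5, u≡7; β=3, v≡2 (mod 11); (7|11)=-1, (2|11)=-1; sign (−1)^1·-1^3·-1^5 = -1.
Ram(-858, -858) = {2, 3, 11, ∞}; no ℚ_2-point on the conic.

[2, 3, 11, inf]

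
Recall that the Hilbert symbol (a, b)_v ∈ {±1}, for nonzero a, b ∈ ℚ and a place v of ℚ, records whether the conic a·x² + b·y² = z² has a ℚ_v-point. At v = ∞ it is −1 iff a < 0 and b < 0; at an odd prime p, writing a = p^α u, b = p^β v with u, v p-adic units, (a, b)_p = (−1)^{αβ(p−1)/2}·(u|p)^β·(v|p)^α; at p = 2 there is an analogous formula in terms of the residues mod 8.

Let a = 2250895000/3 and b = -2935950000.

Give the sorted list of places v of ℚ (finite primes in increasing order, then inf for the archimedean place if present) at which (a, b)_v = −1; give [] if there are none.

Mod squares: a ≡ 5106, b ≡ -555. Check v ∈ {∞, 2, 3, 5, 23, 37}.
v=37: a=37^1·(≡27), b=37^1·(≡15) mod 37; (27|37)=+1, (15|37)=-1; (−1)^{1·1·18}·(+1)^1·(-1)^1 = -1.
v=3: a=3^-1·(≡1), b=3^1·(≡1) mod 3; (1|3)=+1, (1|3)=+1; (−1)^{-1·1·1}·(+1)^1·(+1)^-1 = -1.
v=∞: 5106 > 0 and -555 < 0  ⇒  (a,b)_∞ = +1.
v=5: a=5^4·(≡4), b=5^5·(≡1) mod 5; (4|5)=+1, (1|5)=+1; (−1)^{4·5·2}·(+1)^5·(+1)^4 = +1.
v=23: a=23^3·(≡19), b=23^2·(≡15) mod 23; (19|23)=-1, (15|23)=-1; (−1)^{3·2·11}·(-1)^2·(-1)^3 = -1.
v=2: v_2(a)=3, v_2(b)=4; units ≡ 1, 5 (mod 8); ε·ε+αω+βω = 0·0+3·1+4·0 ≡ 1  ⇒  (a,b)_2 = -1.
(5106, -555 / ℚ) ramifies at {2, 3, 23, 37}: a division algebra.

[2, 3, 23, 37]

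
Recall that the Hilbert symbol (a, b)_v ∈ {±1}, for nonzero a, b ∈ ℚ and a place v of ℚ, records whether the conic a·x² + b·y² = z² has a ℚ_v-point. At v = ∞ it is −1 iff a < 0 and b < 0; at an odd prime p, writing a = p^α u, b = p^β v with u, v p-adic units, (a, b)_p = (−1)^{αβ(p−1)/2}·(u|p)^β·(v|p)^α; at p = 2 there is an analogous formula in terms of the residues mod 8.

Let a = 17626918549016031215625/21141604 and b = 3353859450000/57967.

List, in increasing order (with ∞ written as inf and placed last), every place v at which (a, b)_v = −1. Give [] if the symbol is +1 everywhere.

[5, 37]

(a, b) ≡ (131905, 902615) mod (ℚ^×)²; places V = {2, 3, 5, 7, 11, 13, 17, 19, 23, 31, 37, 41, ∞}.
(a,b)_11: α=-4, u≡9; β=0, v≡6 (mod 11); (9|11)=+1, (6|11)=-1; sign (−1)^0·+1^0·-1^-4 = +1.
(a,b)_23: α=1, u≡9; β=0, v≡13 (mod 23); (9|23)=+1, (13|23)=+1; sign (−1)^0·+1^0·+1^1 = +1.
(a,b)_5: α=5, u≡1; β=5, v≡2 (mod 5); (1|5)=+1, (2|5)=-1; sign (−1)^0·+1^5·-1^5 = -1.
(a,b)_13: α=0, u≡5; β=-2, v≡4 (mod 13); (5|13)=-1, (4|13)=+1; sign (−1)^0·-1^-2·+1^0 = +1.
(a,b)_3: α=8, u≡1; β=2, v≡2 (mod 3); (1|3)=+1, (2|3)=-1; sign (−1)^0·+1^2·-1^8 = +1.
(a,b)_19: α=-2, u≡4; β=0, v≡9 (mod 19); (4|19)=+1, (9|19)=+1; sign (−1)^0·+1^0·+1^-2 = +1.
(a,b)_17: α=2, u≡13; β=3, v≡15 (mod 17); (13|17)=+1, (15|17)=+1; sign (−1)^0·+1^3·+1^2 = +1.
(a,b)_2: α=-2, β=4; u≡1, v≡7 (mod 8); ε(u)ε(v)=0·1, αω(v)=-2·0, βω(u)=4·0; sum ≡ 0  ⇒  +1.
(a,b)_∞: sgn(131905)=+, sgn(902615)=+, so +1.
(a,b)_41: α=2, u≡4; β=1, v≡23 (mod 41); (4|41)=+1, (23|41)=+1; sign (−1)^0·+1^1·+1^2 = +1.
(a,b)_7: α=2, u≡2; β=-3, v≡3 (mod 7); (2|7)=+1, (3|7)=-1; sign (−1)^0·+1^-3·-1^2 = +1.
(a,b)_31: α=1, u≡25; β=0, v≡9 (mod 31); (25|31)=+1, (9|31)=+1; sign (−1)^0·+1^0·+1^1 = +1.
(a,b)_37: α=3, u≡29; β=1, v≡16 (mod 37); (29|37)=-1, (16|37)=+1; sign (−1)^0·-1^1·+1^3 = -1.
(131905, 902615 / ℚ) ramifies at {5, 37}: a division algebra.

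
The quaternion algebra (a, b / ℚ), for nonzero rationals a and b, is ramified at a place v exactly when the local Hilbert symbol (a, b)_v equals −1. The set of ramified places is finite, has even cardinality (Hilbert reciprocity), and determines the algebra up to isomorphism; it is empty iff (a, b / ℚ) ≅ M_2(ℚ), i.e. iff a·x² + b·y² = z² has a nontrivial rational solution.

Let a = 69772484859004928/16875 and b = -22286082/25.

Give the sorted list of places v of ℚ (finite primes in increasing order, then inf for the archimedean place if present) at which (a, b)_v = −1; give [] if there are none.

[3, 7, 13, 17]

(a, b) ≡ (6, -9282) mod (ℚ^×)²; places V = {2, 3, 5, 7, 11, 13, 17, ∞}.
(a,b)_13: α=2, u≡5; β=1, v≡4 (mod 13); (5|13)=-1, (4|13)=+1; sign (−1)^0·-1^1·+1^2 = -1.
(a,b)_3: α=-3, u≡2; β=1, v≡2 (mod 3); (2|3)=-1, (2|3)=-1; sign (−1)^1·-1^1·-1^-3 = -1.
(a,b)_7: α=8, u≡6; β=5, v≡1 (mod 7); (6|7)=-1, (1|7)=+1; sign (−1)^0·-1^5·+1^8 = -1.
(a,b)_2: α=11, β=1; u≡3, v≡7 (mod 8); ε(u)ε(v)=1·1, αω(v)=11·0, βω(u)=1·1; sum ≡ 0  ⇒  +1.
(a,b)_5: α=-4, u≡4; β=-2, v≡3 (mod 5); (4|5)=+1, (3|5)=-1; sign (−1)^0·+1^-2·-1^-4 = +1.
(a,b)_∞: sgn(6)=+, sgn(-9282)=−, so +1.
(a,b)_11: α=2, u≡7; β=0, v≡2 (mod 11); (7|11)=-1, (2|11)=-1; sign (−1)^0·-1^0·-1^2 = +1.
(a,b)_17: α=2, u≡3; β=1, v≡16 (mod 17); (3|17)=-1, (16|17)=+1; sign (−1)^0·-1^1·+1^2 = -1.
(6, -9282 / ℚ) ramifies at {3, 7, 13, 17}: a division algebra.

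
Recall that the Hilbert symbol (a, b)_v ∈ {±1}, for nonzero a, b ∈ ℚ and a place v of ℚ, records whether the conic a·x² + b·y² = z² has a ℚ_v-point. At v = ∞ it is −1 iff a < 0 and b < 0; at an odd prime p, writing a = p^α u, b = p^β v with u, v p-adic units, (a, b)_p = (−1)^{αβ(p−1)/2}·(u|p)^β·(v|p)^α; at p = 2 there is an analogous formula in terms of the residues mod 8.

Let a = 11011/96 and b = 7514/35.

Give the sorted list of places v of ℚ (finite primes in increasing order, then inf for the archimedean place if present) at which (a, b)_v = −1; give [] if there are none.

[7, 13]

Mod squares: a ≡ 546, b ≡ 910. Check v ∈ {∞, 2, 3, 5, 7, 11, 13, 17}.
v=13: a=13^1·(≡3), b=13^1·(≡5) mod 13; (3|13)=+1, (5|13)=-1; (−1)^{1·1·6}·(+1)^1·(-1)^1 = -1.
v=2: v_2(a)=-5, v_2(b)=1; units ≡ 1, 7 (mod 8); ε·ε+αω+βω = 0·1+-5·0+1·0 ≡ 0  ⇒  (a,b)_2 = +1.
v=11: a=11^2·(≡10), b=11^0·(≡6) mod 11; (10|11)=-1, (6|11)=-1; (−1)^{2·0·5}·(-1)^0·(-1)^2 = +1.
v=3: a=3^-1·(≡2), b=3^0·(≡1) mod 3; (2|3)=-1, (1|3)=+1; (−1)^{-1·0·1}·(-1)^0·(+1)^-1 = +1.
v=17: a=17^0·(≡15), b=17^2·(≡9) mod 17; (15|17)=+1, (9|17)=+1; (−1)^{0·2·8}·(+1)^2·(+1)^0 = +1.
v=∞: 546 > 0 and 910 > 0  ⇒  (a,b)_∞ = +1.
v=7: a=7^1·(≡1), b=7^-1·(≡2) mod 7; (1|7)=+1, (2|7)=+1; (−1)^{1·-1·3}·(+1)^-1·(+1)^1 = -1.
v=5: a=5^0·(≡1), b=5^-1·(≡2) mod 5; (1|5)=+1, (2|5)=-1; (−1)^{0·-1·2}·(+1)^-1·(-1)^0 = +1.
(546, 910 / ℚ) ramifies at {7, 13}: a division algebra.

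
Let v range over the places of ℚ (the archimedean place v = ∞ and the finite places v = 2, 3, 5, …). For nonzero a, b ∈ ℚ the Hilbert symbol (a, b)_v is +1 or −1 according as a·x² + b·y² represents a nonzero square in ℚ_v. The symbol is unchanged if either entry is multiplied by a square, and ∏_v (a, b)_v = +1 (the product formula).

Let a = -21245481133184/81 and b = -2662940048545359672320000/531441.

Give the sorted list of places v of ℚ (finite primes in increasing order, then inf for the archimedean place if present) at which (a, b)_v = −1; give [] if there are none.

Mod squares: a ≡ -25346, b ≡ -2162. Check v ∈ {∞, 2, 3, 5, 7, 11, 19, 23, 29, 47}.
v=29: a=29^1·(≡28), b=29^2·(≡22) mod 29; (28|29)=+1, (22|29)=+1; (−1)^{1·2·14}·(+1)^2·(+1)^1 = +1.
v=3: a=3^-4·(≡1), b=3^-12·(≡1) mod 3; (1|3)=+1, (1|3)=+1; (−1)^{-4·-12·1}·(+1)^-12·(+1)^-4 = +1.
v=∞: -25346 < 0 and -2162 < 0  ⇒  (a,b)_∞ = -1.
v=23: a=23^1·(≡8), b=23^1·(≡22) mod 23; (8|23)=+1, (22|23)=-1; (−1)^{1·1·11}·(+1)^1·(-1)^1 = +1.
v=5: a=5^0·(≡1), b=5^4·(≡3) mod 5; (1|5)=+1, (3|5)=-1; (−1)^{0·4·2}·(+1)^4·(-1)^0 = +1.
v=11: a=11^2·(≡1), b=11^4·(≡9) mod 11; (1|11)=+1, (9|11)=+1; (−1)^{2·4·5}·(+1)^4·(+1)^2 = +1.
v=2: v_2(a)=7, v_2(b)=13; units ≡ 7, 7 (mod 8); ε·ε+αω+βω = 1·1+7·0+13·0 ≡ 1  ⇒  (a,b)_2 = -1.
v=7: a=7^2·(≡2), b=7^2·(≡2) mod 7; (2|7)=+1, (2|7)=+1; (−1)^{2·2·3}·(+1)^2·(+1)^2 = +1.
v=47: a=47^2·(≡25), b=47^3·(≡25) mod 47; (25|47)=+1, (25|47)=+1; (−1)^{2·3·23}·(+1)^3·(+1)^2 = +1.
v=19: a=19^1·(≡10), b=19^2·(≡6) mod 19; (10|19)=-1, (6|19)=+1; (−1)^{1·2·9}·(-1)^2·(+1)^1 = +1.
(-25346, -2162 / ℚ) ramifies at {2, ∞}: a division algebra.

[2, inf]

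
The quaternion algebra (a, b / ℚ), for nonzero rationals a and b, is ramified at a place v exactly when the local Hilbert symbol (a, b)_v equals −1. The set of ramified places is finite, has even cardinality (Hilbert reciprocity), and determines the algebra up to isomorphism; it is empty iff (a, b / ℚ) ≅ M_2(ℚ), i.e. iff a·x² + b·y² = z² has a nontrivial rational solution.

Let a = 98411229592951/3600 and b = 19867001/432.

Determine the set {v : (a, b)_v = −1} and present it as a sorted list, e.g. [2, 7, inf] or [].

Mod squares: a ≡ 319, b ≡ 1216347. Check v ∈ {∞, 2, 3, 5, 7, 11, 19, 23, 29, 31, 41}.
v=5: a=5^-2·(≡4), b=5^0·(≡3) mod 5; (4|5)=+1, (3|5)=-1; (−1)^{-2·0·2}·(+1)^0·(-1)^-2 = +1.
v=31: a=31^2·(≡10), b=31^1·(≡27) mod 31; (10|31)=+1, (27|31)=-1; (−1)^{2·1·15}·(+1)^1·(-1)^2 = +1.
v=29: a=29^1·(≡14), b=29^1·(≡9) mod 29; (14|29)=-1, (9|29)=+1; (−1)^{1·1·14}·(-1)^1·(+1)^1 = -1.
v=11: a=11^1·(≡8), b=11^1·(≡4) mod 11; (8|11)=-1, (4|11)=+1; (−1)^{1·1·5}·(-1)^1·(+1)^1 = +1.
v=∞: 319 > 0 and 1216347 > 0  ⇒  (a,b)_∞ = +1.
v=3: a=3^-2·(≡1), b=3^-3·(≡2) mod 3; (1|3)=+1, (2|3)=-1; (−1)^{-2·-3·1}·(+1)^-3·(-1)^-2 = +1.
v=19: a=19^2·(≡18), b=19^0·(≡9) mod 19; (18|19)=-1, (9|19)=+1; (−1)^{2·0·9}·(-1)^0·(+1)^2 = +1.
v=2: v_2(a)=-4, v_2(b)=-4; units ≡ 7, 3 (mod 8); ε·ε+αω+βω = 1·1+-4·1+-4·0 ≡ 1  ⇒  (a,b)_2 = -1.
v=7: a=7^0·(≡1), b=7^2·(≡6) mod 7; (1|7)=+1, (6|7)=-1; (−1)^{0·2·3}·(+1)^2·(-1)^0 = +1.
v=23: a=23^2·(≡17), b=23^0·(≡20) mod 23; (17|23)=-1, (20|23)=-1; (−1)^{2·0·11}·(-1)^0·(-1)^2 = +1.
v=41: a=41^2·(≡33), b=41^1·(≡29) mod 41; (33|41)=+1, (29|41)=-1; (−1)^{2·1·20}·(+1)^1·(-1)^2 = +1.
|Ram(319, 1216347)| = 2, even; anisotropic at {2, 29}.

[2, 29]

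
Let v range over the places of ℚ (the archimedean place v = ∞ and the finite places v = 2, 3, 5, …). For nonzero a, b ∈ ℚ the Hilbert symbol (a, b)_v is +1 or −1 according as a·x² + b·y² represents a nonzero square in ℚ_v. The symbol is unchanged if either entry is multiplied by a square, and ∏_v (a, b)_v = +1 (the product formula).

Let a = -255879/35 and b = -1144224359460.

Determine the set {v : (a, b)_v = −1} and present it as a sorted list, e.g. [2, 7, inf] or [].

(a, b) ≡ (-1365, -65) mod (ℚ^×)²; places V = {2, 3, 5, 7, 13, ∞}.
(a,b)_7: α=-1, u≡4; β=2, v≡6 (mod 7); (4|7)=+1, (6|7)=-1; sign (−1)^0·+1^2·-1^-1 = -1.
(a,b)_3: α=9, u≡1; β=12, v≡1 (mod 3); (1|3)=+1, (1|3)=+1; sign (−1)^0·+1^12·+1^9 = +1.
(a,b)_∞: sgn(-1365)=−, sgn(-65)=−, so -1.
(a,b)_5: α=-1, u≡3; β=1, v≡3 (mod 5); (3|5)=-1, (3|5)=-1; sign (−1)^0·-1^1·-1^-1 = +1.
(a,b)_2: α=0, β=2; u≡3, v≡7 (mod 8); ε(u)ε(v)=1·1, αω(v)=0·0, βω(u)=2·1; sum ≡ 1  ⇒  -1.
(a,b)_13: α=1, u≡10; β=3, v≡8 (mod 13); (10|13)=+1, (8|13)=-1; sign (−1)^0·+1^3·-1^1 = -1.
Ram(-1365, -65) = {2, 7, 13, ∞}; no ℚ_2-point on the conic.

[2, 7, 13, inf]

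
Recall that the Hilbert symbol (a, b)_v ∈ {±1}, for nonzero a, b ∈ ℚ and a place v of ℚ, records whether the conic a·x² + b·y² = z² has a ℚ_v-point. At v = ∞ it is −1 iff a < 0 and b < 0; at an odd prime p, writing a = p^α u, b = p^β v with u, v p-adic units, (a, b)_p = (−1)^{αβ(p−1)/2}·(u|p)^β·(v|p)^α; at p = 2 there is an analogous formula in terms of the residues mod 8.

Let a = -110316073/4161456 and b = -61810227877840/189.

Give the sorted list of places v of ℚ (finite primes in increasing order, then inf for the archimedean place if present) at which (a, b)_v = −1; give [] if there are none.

[3, 5, 31, inf]

(a, b) ≡ (-4123, -1785) mod (ℚ^×)²; places V = {2, 3, 5, 7, 13, 17, 19, 23, 31, ∞}.
(a,b)_2: α=-4, β=4; u≡5, v≡7 (mod 8); ε(u)ε(v)=0·1, αω(v)=-4·0, βω(u)=4·1; sum ≡ 0  ⇒  +1.
(a,b)_19: α=-1, u≡5; β=0, v≡7 (mod 19); (5|19)=+1, (7|19)=+1; sign (−1)^0·+1^0·+1^-1 = +1.
(a,b)_3: α=-4, u≡2; β=-3, v≡2 (mod 3); (2|3)=-1, (2|3)=-1; sign (−1)^0·-1^-3·-1^-4 = -1.
(a,b)_∞: sgn(-4123)=−, sgn(-1785)=−, so -1.
(a,b)_5: α=0, u≡2; β=1, v≡3 (mod 5); (2|5)=-1, (3|5)=-1; sign (−1)^0·-1^1·-1^0 = -1.
(a,b)_13: α=-2, u≡8; β=2, v≡9 (mod 13); (8|13)=-1, (9|13)=+1; sign (−1)^0·-1^2·+1^-2 = +1.
(a,b)_17: α=0, u≡8; β=1, v≡12 (mod 17); (8|17)=+1, (12|17)=-1; sign (−1)^0·+1^1·-1^0 = +1.
(a,b)_31: α=3, u≡3; β=2, v≡23 (mod 31); (3|31)=-1, (23|31)=-1; sign (−1)^0·-1^2·-1^3 = -1.
(a,b)_7: α=1, u≡5; β=-1, v≡1 (mod 7); (5|7)=-1, (1|7)=+1; sign (−1)^1·-1^-1·+1^1 = +1.
(a,b)_23: α=2, u≡14; β=4, v≡1 (mod 23); (14|23)=-1, (1|23)=+1; sign (−1)^0·-1^4·+1^2 = +1.
(-4123, -1785 / ℚ) ramifies at {3, 5, 31, ∞}: a division algebra.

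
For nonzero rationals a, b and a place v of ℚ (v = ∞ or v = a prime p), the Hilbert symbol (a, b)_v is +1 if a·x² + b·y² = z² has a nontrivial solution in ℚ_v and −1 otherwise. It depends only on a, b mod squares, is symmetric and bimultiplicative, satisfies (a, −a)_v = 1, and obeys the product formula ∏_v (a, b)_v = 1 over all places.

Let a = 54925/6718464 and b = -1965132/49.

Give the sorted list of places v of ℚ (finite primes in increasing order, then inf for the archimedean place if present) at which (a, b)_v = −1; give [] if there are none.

[13, 19]

(a, b) ≡ (13, -323) mod (ℚ^×)²; places V = {2, 3, 5, 7, 13, 17, 19, ∞}.
(a,b)_7: α=0, u≡6; β=-2, v≡6 (mod 7); (6|7)=-1, (6|7)=-1; sign (−1)^0·-1^-2·-1^0 = +1.
(a,b)_17: α=0, u≡9; β=1, v≡15 (mod 17); (9|17)=+1, (15|17)=+1; sign (−1)^0·+1^1·+1^0 = +1.
(a,b)_∞: sgn(13)=+, sgn(-323)=−, so +1.
(a,b)_13: α=3, u≡1; β=2, v≡2 (mod 13); (1|13)=+1, (2|13)=-1; sign (−1)^0·+1^2·-1^3 = -1.
(a,b)_5: α=2, u≡3; β=0, v≡2 (mod 5); (3|5)=-1, (2|5)=-1; sign (−1)^0·-1^0·-1^2 = +1.
(a,b)_19: α=0, u≡13; β=1, v≡18 (mod 19); (13|19)=-1, (18|19)=-1; sign (−1)^0·-1^1·-1^0 = -1.
(a,b)_2: α=-10, β=2; u≡5, v≡5 (mod 8); ε(u)ε(v)=0·0, αω(v)=-10·1, βω(u)=2·1; sum ≡ 0  ⇒  +1.
(a,b)_3: α=-8, u≡1; β=2, v≡1 (mod 3); (1|3)=+1, (1|3)=+1; sign (−1)^0·+1^2·+1^-8 = +1.
(13, -323 / ℚ) ramifies at {13, 19}: a division algebra.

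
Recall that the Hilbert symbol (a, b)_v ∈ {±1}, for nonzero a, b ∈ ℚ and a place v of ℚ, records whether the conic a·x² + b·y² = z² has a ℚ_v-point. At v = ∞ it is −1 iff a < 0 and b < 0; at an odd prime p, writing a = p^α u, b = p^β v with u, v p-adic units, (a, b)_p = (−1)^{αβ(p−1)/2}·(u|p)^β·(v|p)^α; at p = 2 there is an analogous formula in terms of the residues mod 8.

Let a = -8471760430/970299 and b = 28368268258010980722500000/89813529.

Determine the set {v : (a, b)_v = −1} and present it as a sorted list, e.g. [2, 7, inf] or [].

[5, 29]

(a, b) ≡ (-73370, 379610) mod (ℚ^×)²; places V = {2, 3, 5, 7, 11, 13, 17, 23, 29, ∞}.
(a,b)_13: α=0, u≡2; β=-2, v≡1 (mod 13); (2|13)=-1, (1|13)=+1; sign (−1)^0·-1^-2·+1^0 = +1.
(a,b)_3: α=-6, u≡1; β=-12, v≡2 (mod 3); (1|3)=+1, (2|3)=-1; sign (−1)^0·+1^-12·-1^-6 = +1.
(a,b)_11: α=-3, u≡7; β=1, v≡1 (mod 11); (7|11)=-1, (1|11)=+1; sign (−1)^1·-1^1·+1^-3 = +1.
(a,b)_23: α=3, u≡17; β=6, v≡8 (mod 23); (17|23)=-1, (8|23)=+1; sign (−1)^0·-1^6·+1^3 = +1.
(a,b)_17: α=0, u≡15; β=1, v≡13 (mod 17); (15|17)=+1, (13|17)=+1; sign (−1)^0·+1^1·+1^0 = +1.
(a,b)_7: α=4, u≡4; β=5, v≡2 (mod 7); (4|7)=+1, (2|7)=+1; sign (−1)^0·+1^5·+1^4 = +1.
(a,b)_5: α=1, u≡1; β=7, v≡2 (mod 5); (1|5)=+1, (2|5)=-1; sign (−1)^0·+1^7·-1^1 = -1.
(a,b)_2: α=1, β=5; u≡3, v≡5 (mod 8); ε(u)ε(v)=1·0, αω(v)=1·1, βω(u)=5·1; sum ≡ 0  ⇒  +1.
(a,b)_∞: sgn(-73370)=−, sgn(379610)=+, so +1.
(a,b)_29: α=1, u≡7; β=3, v≡19 (mod 29); (7|29)=+1, (19|29)=-1; sign (−1)^0·+1^3·-1^1 = -1.
|Ram(-73370, 379610)| = 2, even; anisotropic at {5, 29}.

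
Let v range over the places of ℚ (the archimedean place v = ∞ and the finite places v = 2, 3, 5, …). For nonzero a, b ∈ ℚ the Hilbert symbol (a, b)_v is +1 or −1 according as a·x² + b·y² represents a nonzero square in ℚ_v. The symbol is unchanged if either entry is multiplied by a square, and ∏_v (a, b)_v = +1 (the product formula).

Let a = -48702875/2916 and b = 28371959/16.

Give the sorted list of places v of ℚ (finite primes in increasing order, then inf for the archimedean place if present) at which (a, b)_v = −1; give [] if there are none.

[7, 13, 19, 43]

Mod squares: a ≡ -1948115, b ≡ 234479. Check v ∈ {∞, 2, 3, 5, 7, 11, 13, 17, 19, 41, 43}.
v=41: a=41^1·(≡20), b=41^1·(≡18) mod 41; (20|41)=+1, (18|41)=+1; (−1)^{1·1·20}·(+1)^1·(+1)^1 = +1.
v=17: a=17^1·(≡15), b=17^0·(≡4) mod 17; (15|17)=+1, (4|17)=+1; (−1)^{1·0·8}·(+1)^0·(+1)^1 = +1.
v=43: a=43^1·(≡6), b=43^1·(≡4) mod 43; (6|43)=+1, (4|43)=+1; (−1)^{1·1·21}·(+1)^1·(+1)^1 = -1.
v=11: a=11^0·(≡10), b=11^2·(≡5) mod 11; (10|11)=-1, (5|11)=+1; (−1)^{0·2·5}·(-1)^2·(+1)^0 = +1.
v=7: a=7^0·(≡6), b=7^1·(≡2) mod 7; (6|7)=-1, (2|7)=+1; (−1)^{0·1·3}·(-1)^1·(+1)^0 = -1.
v=5: a=5^3·(≡2), b=5^0·(≡4) mod 5; (2|5)=-1, (4|5)=+1; (−1)^{3·0·2}·(-1)^0·(+1)^3 = +1.
v=19: a=19^0·(≡8), b=19^1·(≡2) mod 19; (8|19)=-1, (2|19)=-1; (−1)^{0·1·9}·(-1)^1·(-1)^0 = -1.
v=3: a=3^-6·(≡1), b=3^0·(≡2) mod 3; (1|3)=+1, (2|3)=-1; (−1)^{-6·0·1}·(+1)^0·(-1)^-6 = +1.
v=13: a=13^1·(≡1), b=13^0·(≡6) mod 13; (1|13)=+1, (6|13)=-1; (−1)^{1·0·6}·(+1)^0·(-1)^1 = -1.
v=∞: -1948115 < 0 and 234479 > 0  ⇒  (a,b)_∞ = +1.
v=2: v_2(a)=-2, v_2(b)=-4; units ≡ 5, 7 (mod 8); ε·ε+αω+βω = 0·1+-2·0+-4·1 ≡ 0  ⇒  (a,b)_2 = +1.
Ram(-1948115, 234479) = {7, 13, 19, 43}; no ℚ_7-point on the conic.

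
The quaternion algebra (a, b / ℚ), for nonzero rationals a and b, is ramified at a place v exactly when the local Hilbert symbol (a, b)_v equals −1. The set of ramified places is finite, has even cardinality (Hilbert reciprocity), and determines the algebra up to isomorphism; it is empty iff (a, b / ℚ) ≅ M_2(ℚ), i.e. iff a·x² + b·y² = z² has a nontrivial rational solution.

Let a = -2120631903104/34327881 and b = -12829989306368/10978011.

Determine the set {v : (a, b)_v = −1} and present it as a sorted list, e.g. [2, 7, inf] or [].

[2, 13, 41, inf]

Mod squares: a ≡ -11726, b ≡ -5124262. Check v ∈ {∞, 2, 3, 7, 11, 13, 19, 23, 31, 37, 41}.
v=2: v_2(a)=7, v_2(b)=15; units ≡ 1, 5 (mod 8); ε·ε+αω+βω = 0·0+7·1+15·0 ≡ 1  ⇒  (a,b)_2 = -1.
v=11: a=11^1·(≡5), b=11^-1·(≡2) mod 11; (5|11)=+1, (2|11)=-1; (−1)^{1·-1·5}·(+1)^-1·(-1)^1 = +1.
v=37: a=37^0·(≡36), b=37^-2·(≡21) mod 37; (36|37)=+1, (21|37)=+1; (−1)^{0·-2·18}·(+1)^-2·(+1)^0 = +1.
v=31: a=31^-2·(≡30), b=31^0·(≡5) mod 31; (30|31)=-1, (5|31)=+1; (−1)^{-2·0·15}·(-1)^0·(+1)^-2 = +1.
v=3: a=3^-6·(≡1), b=3^-6·(≡2) mod 3; (1|3)=+1, (2|3)=-1; (−1)^{-6·-6·1}·(+1)^-6·(-1)^-6 = +1.
v=19: a=19^0·(≡6), b=19^1·(≡5) mod 19; (6|19)=+1, (5|19)=+1; (−1)^{0·1·9}·(+1)^1·(+1)^0 = +1.
v=7: a=7^-2·(≡3), b=7^0·(≡2) mod 7; (3|7)=-1, (2|7)=+1; (−1)^{-2·0·3}·(-1)^0·(+1)^-2 = +1.
v=∞: -11726 < 0 and -5124262 < 0  ⇒  (a,b)_∞ = -1.
v=13: a=13^1·(≡5), b=13^1·(≡12) mod 13; (5|13)=-1, (12|13)=+1; (−1)^{1·1·6}·(-1)^1·(+1)^1 = -1.
v=23: a=23^0·(≡8), b=23^1·(≡10) mod 23; (8|23)=+1, (10|23)=-1; (−1)^{0·1·11}·(+1)^1·(-1)^0 = +1.
v=41: a=41^5·(≡4), b=41^3·(≡19) mod 41; (4|41)=+1, (19|41)=-1; (−1)^{5·3·20}·(+1)^3·(-1)^5 = -1.
Ram(-11726, -5124262) = {2, 13, 41, ∞}; no ℚ_2-point on the conic.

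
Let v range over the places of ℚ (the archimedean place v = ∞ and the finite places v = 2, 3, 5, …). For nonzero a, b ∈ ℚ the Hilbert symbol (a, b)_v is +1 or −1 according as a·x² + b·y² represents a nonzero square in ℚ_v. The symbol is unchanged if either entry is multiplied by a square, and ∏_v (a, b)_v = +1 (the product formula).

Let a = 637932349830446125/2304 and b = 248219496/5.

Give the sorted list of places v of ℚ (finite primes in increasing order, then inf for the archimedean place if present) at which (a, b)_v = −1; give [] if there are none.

Mod squares: a ≡ 28405, b ≡ 1330. Check v ∈ {∞, 2, 3, 5, 7, 13, 19, 23, 29}.
v=∞: 28405 > 0 and 1330 > 0  ⇒  (a,b)_∞ = +1.
v=23: a=23^3·(≡1), b=23^2·(≡14) mod 23; (1|23)=+1, (14|23)=-1; (−1)^{3·2·11}·(+1)^2·(-1)^3 = -1.
v=3: a=3^-2·(≡1), b=3^2·(≡1) mod 3; (1|3)=+1, (1|3)=+1; (−1)^{-2·2·1}·(+1)^2·(+1)^-2 = +1.
v=19: a=19^1·(≡18), b=19^1·(≡10) mod 19; (18|19)=-1, (10|19)=-1; (−1)^{1·1·9}·(-1)^1·(-1)^1 = -1.
v=29: a=29^4·(≡27), b=29^0·(≡23) mod 29; (27|29)=-1, (23|29)=+1; (−1)^{4·0·14}·(-1)^0·(+1)^4 = +1.
v=7: a=7^4·(≡5), b=7^3·(≡1) mod 7; (5|7)=-1, (1|7)=+1; (−1)^{4·3·3}·(-1)^3·(+1)^4 = -1.
v=13: a=13^1·(≡10), b=13^0·(≡1) mod 13; (10|13)=+1, (1|13)=+1; (−1)^{1·0·6}·(+1)^0·(+1)^1 = +1.
v=5: a=5^3·(≡1), b=5^-1·(≡1) mod 5; (1|5)=+1, (1|5)=+1; (−1)^{3·-1·2}·(+1)^-1·(+1)^3 = +1.
v=2: v_2(a)=-8, v_2(b)=3; units ≡ 5, 1 (mod 8); ε·ε+αω+βω = 0·0+-8·0+3·1 ≡ 1  ⇒  (a,b)_2 = -1.
(28405, 1330 / ℚ) ramifies at {2, 7, 19, 23}: a division algebra.

[2, 7, 19, 23]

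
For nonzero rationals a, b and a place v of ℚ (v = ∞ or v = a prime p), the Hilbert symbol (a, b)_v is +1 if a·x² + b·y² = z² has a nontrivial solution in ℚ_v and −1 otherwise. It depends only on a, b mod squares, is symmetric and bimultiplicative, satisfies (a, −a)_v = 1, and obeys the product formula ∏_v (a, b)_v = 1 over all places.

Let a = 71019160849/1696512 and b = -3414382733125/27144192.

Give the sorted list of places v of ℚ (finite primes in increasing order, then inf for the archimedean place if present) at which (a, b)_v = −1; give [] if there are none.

(a, b) ≡ (5187, -399) mod (ℚ^×)²; places V = {2, 3, 5, 7, 13, 17, 19, 29, 47, ∞}.
(a,b)_2: α=-8, β=-12; u≡3, v≡1 (mod 8); ε(u)ε(v)=1·0, αω(v)=-8·0, βω(u)=-12·1; sum ≡ 0  ⇒  +1.
(a,b)_19: α=1, u≡4; β=1, v≡11 (mod 19); (4|19)=+1, (11|19)=+1; sign (−1)^1·+1^1·+1^1 = -1.
(a,b)_∞: sgn(5187)=+, sgn(-399)=−, so +1.
(a,b)_13: α=3, u≡10; β=2, v≡1 (mod 13); (10|13)=+1, (1|13)=+1; sign (−1)^0·+1^2·+1^3 = +1.
(a,b)_47: α=-2, u≡25; β=-2, v≡6 (mod 47); (25|47)=+1, (6|47)=+1; sign (−1)^0·+1^-2·+1^-2 = +1.
(a,b)_3: α=-1, u≡1; β=-1, v≡2 (mod 3); (1|3)=+1, (2|3)=-1; sign (−1)^1·+1^-1·-1^-1 = +1.
(a,b)_5: α=0, u≡2; β=4, v≡1 (mod 5); (2|5)=-1, (1|5)=+1; sign (−1)^0·-1^4·+1^0 = +1.
(a,b)_7: α=1, u≡3; β=1, v≡3 (mod 7); (3|7)=-1, (3|7)=-1; sign (−1)^1·-1^1·-1^1 = -1.
(a,b)_29: α=2, u≡22; β=2, v≡5 (mod 29); (22|29)=+1, (5|29)=+1; sign (−1)^0·+1^2·+1^2 = +1.
(a,b)_17: α=2, u≡15; β=2, v≡15 (mod 17); (15|17)=+1, (15|17)=+1; sign (−1)^0·+1^2·+1^2 = +1.
Ram(5187, -399) = {7, 19}; no ℚ_7-point on the conic.

[7, 19]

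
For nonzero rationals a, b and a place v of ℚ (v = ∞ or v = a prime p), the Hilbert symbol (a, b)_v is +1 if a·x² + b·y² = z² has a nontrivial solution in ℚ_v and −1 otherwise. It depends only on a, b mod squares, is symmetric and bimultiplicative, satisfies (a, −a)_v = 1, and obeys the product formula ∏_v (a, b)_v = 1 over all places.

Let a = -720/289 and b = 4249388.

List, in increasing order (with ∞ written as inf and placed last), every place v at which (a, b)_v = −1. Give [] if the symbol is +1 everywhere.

Mod squares: a ≡ -5, b ≡ 1062347. Check v ∈ {∞, 2, 3, 5, 11, 13, 17, 19, 23}.
v=17: a=17^-2·(≡11), b=17^1·(≡13) mod 17; (11|17)=-1, (13|17)=+1; (−1)^{-2·1·8}·(-1)^1·(+1)^-2 = -1.
v=5: a=5^1·(≡4), b=5^0·(≡3) mod 5; (4|5)=+1, (3|5)=-1; (−1)^{1·0·2}·(+1)^0·(-1)^1 = -1.
v=23: a=23^0·(≡3), b=23^1·(≡20) mod 23; (3|23)=+1, (20|23)=-1; (−1)^{0·1·11}·(+1)^1·(-1)^0 = +1.
v=11: a=11^0·(≡2), b=11^1·(≡10) mod 11; (2|11)=-1, (10|11)=-1; (−1)^{0·1·5}·(-1)^1·(-1)^0 = -1.
v=19: a=19^0·(≡10), b=19^1·(≡3) mod 19; (10|19)=-1, (3|19)=-1; (−1)^{0·1·9}·(-1)^1·(-1)^0 = -1.
v=13: a=13^0·(≡7), b=13^1·(≡4) mod 13; (7|13)=-1, (4|13)=+1; (−1)^{0·1·6}·(-1)^1·(+1)^0 = -1.
v=∞: -5 < 0 and 1062347 > 0  ⇒  (a,b)_∞ = +1.
v=2: v_2(a)=4, v_2(b)=2; units ≡ 3, 3 (mod 8); ε·ε+αω+βω = 1·1+4·1+2·1 ≡ 1  ⇒  (a,b)_2 = -1.
v=3: a=3^2·(≡1), b=3^0·(≡2) mod 3; (1|3)=+1, (2|3)=-1; (−1)^{2·0·1}·(+1)^0·(-1)^2 = +1.
Ram(-5, 1062347) = {2, 5, 11, 13, 17, 19}; no ℚ_2-point on the conic.

[2, 5, 11, 13, 17, 19]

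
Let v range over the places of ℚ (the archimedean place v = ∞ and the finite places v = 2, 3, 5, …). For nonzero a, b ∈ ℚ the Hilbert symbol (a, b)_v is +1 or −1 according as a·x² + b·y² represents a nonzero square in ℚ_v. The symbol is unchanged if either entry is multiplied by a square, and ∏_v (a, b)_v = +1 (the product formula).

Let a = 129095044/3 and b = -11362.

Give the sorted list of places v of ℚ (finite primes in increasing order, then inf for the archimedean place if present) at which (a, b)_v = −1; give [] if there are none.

Mod squares: a ≡ 3, b ≡ -11362. Check v ∈ {∞, 2, 3, 13, 19, 23}.
v=19: a=19^2·(≡8), b=19^1·(≡10) mod 19; (8|19)=-1, (10|19)=-1; (−1)^{2·1·9}·(-1)^1·(-1)^2 = -1.
v=3: a=3^-1·(≡1), b=3^0·(≡2) mod 3; (1|3)=+1, (2|3)=-1; (−1)^{-1·0·1}·(+1)^0·(-1)^-1 = -1.
v=23: a=23^2·(≡2), b=23^1·(≡12) mod 23; (2|23)=+1, (12|23)=+1; (−1)^{2·1·11}·(+1)^1·(+1)^2 = +1.
v=∞: 3 > 0 and -11362 < 0  ⇒  (a,b)_∞ = +1.
v=2: v_2(a)=2, v_2(b)=1; units ≡ 3, 7 (mod 8); ε·ε+αω+βω = 1·1+2·0+1·1 ≡ 0  ⇒  (a,b)_2 = +1.
v=13: a=13^2·(≡3), b=13^1·(≡10) mod 13; (3|13)=+1, (10|13)=+1; (−1)^{2·1·6}·(+1)^1·(+1)^2 = +1.
(3, -11362 / ℚ) ramifies at {3, 19}: a division algebra.

[3, 19]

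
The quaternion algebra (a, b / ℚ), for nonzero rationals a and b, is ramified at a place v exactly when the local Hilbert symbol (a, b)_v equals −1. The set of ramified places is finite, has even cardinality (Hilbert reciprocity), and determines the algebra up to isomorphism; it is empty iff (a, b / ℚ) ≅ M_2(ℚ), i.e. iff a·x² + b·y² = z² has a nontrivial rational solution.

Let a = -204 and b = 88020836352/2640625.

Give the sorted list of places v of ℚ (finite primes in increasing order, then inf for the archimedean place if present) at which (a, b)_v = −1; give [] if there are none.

[2, 3]

(a, b) ≡ (-51, 102) mod (ℚ^×)²; places V = {2, 3, 5, 13, 17, ∞}.
(a,b)_5: α=0, u≡1; β=-6, v≡3 (mod 5); (1|5)=+1, (3|5)=-1; sign (−1)^0·+1^-6·-1^0 = +1.
(a,b)_2: α=2, β=13; u≡5, v≡3 (mod 8); ε(u)ε(v)=0·1, αω(v)=2·1, βω(u)=13·1; sum ≡ 1  ⇒  -1.
(a,b)_∞: sgn(-51)=−, sgn(102)=+, so +1.
(a,b)_3: α=1, u≡1; β=7, v≡1 (mod 3); (1|3)=+1, (1|3)=+1; sign (−1)^1·+1^7·+1^1 = -1.
(a,b)_17: α=1, u≡5; β=3, v≡11 (mod 17); (5|17)=-1, (11|17)=-1; sign (−1)^0·-1^3·-1^1 = +1.
(a,b)_13: α=0, u≡4; β=-2, v≡6 (mod 13); (4|13)=+1, (6|13)=-1; sign (−1)^0·+1^-2·-1^0 = +1.
Ram(-51, 102) = {2, 3}; no ℚ_2-point on the conic.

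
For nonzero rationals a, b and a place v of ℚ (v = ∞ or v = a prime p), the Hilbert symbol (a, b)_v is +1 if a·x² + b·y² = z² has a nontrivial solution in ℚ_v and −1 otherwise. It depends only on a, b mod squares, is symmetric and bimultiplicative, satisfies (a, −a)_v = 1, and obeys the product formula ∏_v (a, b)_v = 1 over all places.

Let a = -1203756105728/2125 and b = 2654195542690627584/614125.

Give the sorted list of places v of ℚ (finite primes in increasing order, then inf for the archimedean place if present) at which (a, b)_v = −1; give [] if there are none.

Mod squares: a ≡ -170, b ≡ 162690. Check v ∈ {∞, 2, 3, 5, 11, 17, 19, 29}.
v=17: a=17^-1·(≡6), b=17^-3·(≡2) mod 17; (6|17)=-1, (2|17)=+1; (−1)^{-1·-3·8}·(-1)^-3·(+1)^-1 = -1.
v=3: a=3^0·(≡1), b=3^3·(≡2) mod 3; (1|3)=+1, (2|3)=-1; (−1)^{0·3·1}·(+1)^3·(-1)^0 = +1.
v=5: a=5^-3·(≡1), b=5^-3·(≡3) mod 5; (1|5)=+1, (3|5)=-1; (−1)^{-3·-3·2}·(+1)^-3·(-1)^-3 = -1.
v=∞: -170 < 0 and 162690 > 0  ⇒  (a,b)_∞ = +1.
v=11: a=11^2·(≡6), b=11^3·(≡10) mod 11; (6|11)=-1, (10|11)=-1; (−1)^{2·3·5}·(-1)^3·(-1)^2 = -1.
v=19: a=19^2·(≡7), b=19^2·(≡10) mod 19; (7|19)=+1, (10|19)=-1; (−1)^{2·2·9}·(+1)^2·(-1)^2 = +1.
v=2: v_2(a)=15, v_2(b)=23; units ≡ 3, 1 (mod 8); ε·ε+αω+βω = 1·0+15·0+23·1 ≡ 1  ⇒  (a,b)_2 = -1.
v=29: a=29^2·(≡9), b=29^3·(≡4) mod 29; (9|29)=+1, (4|29)=+1; (−1)^{2·3·14}·(+1)^3·(+1)^2 = +1.
Ram(-170, 162690) = {2, 5, 11, 17}; no ℚ_2-point on the conic.

[2, 5, 11, 17]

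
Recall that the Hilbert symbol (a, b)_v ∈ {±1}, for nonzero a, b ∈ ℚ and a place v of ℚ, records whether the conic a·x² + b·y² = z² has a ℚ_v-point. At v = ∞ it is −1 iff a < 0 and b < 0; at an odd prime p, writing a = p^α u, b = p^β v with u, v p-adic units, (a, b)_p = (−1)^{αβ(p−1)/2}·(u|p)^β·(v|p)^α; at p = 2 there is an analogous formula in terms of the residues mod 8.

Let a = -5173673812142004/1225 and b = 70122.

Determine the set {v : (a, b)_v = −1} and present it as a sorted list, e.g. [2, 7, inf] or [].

Mod squares: a ≡ -221, b ≡ 70122. Check v ∈ {∞, 2, 3, 5, 7, 13, 17, 23, 29, 31}.
v=17: a=17^1·(≡2), b=17^0·(≡14) mod 17; (2|17)=+1, (14|17)=-1; (−1)^{1·0·8}·(+1)^0·(-1)^1 = -1.
v=13: a=13^3·(≡9), b=13^1·(≡12) mod 13; (9|13)=+1, (12|13)=+1; (−1)^{3·1·6}·(+1)^1·(+1)^3 = +1.
v=31: a=31^2·(≡11), b=31^1·(≡30) mod 31; (11|31)=-1, (30|31)=-1; (−1)^{2·1·15}·(-1)^1·(-1)^2 = -1.
v=3: a=3^4·(≡1), b=3^1·(≡1) mod 3; (1|3)=+1, (1|3)=+1; (−1)^{4·1·1}·(+1)^1·(+1)^4 = +1.
v=2: v_2(a)=2, v_2(b)=1; units ≡ 3, 5 (mod 8); ε·ε+αω+βω = 1·0+2·1+1·1 ≡ 1  ⇒  (a,b)_2 = -1.
v=23: a=23^2·(≡4), b=23^0·(≡18) mod 23; (4|23)=+1, (18|23)=+1; (−1)^{2·0·11}·(+1)^0·(+1)^2 = +1.
v=7: a=7^-2·(≡5), b=7^0·(≡3) mod 7; (5|7)=-1, (3|7)=-1; (−1)^{-2·0·3}·(-1)^0·(-1)^-2 = +1.
v=∞: -221 < 0 and 70122 > 0  ⇒  (a,b)_∞ = +1.
v=29: a=29^2·(≡2), b=29^1·(≡11) mod 29; (2|29)=-1, (11|29)=-1; (−1)^{2·1·14}·(-1)^1·(-1)^2 = -1.
v=5: a=5^-2·(≡4), b=5^0·(≡2) mod 5; (4|5)=+1, (2|5)=-1; (−1)^{-2·0·2}·(+1)^0·(-1)^-2 = +1.
(-221, 70122 / ℚ) ramifies at {2, 17, 29, 31}: a division algebra.

[2, 17, 29, 31]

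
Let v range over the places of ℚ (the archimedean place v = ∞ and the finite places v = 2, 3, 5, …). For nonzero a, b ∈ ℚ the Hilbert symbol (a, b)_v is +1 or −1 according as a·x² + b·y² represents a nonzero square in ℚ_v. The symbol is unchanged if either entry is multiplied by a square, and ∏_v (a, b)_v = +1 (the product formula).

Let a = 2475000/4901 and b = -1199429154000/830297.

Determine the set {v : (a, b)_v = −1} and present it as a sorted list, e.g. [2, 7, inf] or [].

Mod squares: a ≡ 3190, b ≡ -2805. Check v ∈ {∞, 2, 3, 5, 7, 11, 13, 17, 29}.
v=29: a=29^-1·(≡1), b=29^2·(≡21) mod 29; (1|29)=+1, (21|29)=-1; (−1)^{-1·2·14}·(+1)^2·(-1)^-1 = -1.
v=13: a=13^-2·(≡7), b=13^-2·(≡12) mod 13; (7|13)=-1, (12|13)=+1; (−1)^{-2·-2·6}·(-1)^-2·(+1)^-2 = +1.
v=5: a=5^5·(≡2), b=5^3·(≡4) mod 5; (2|5)=-1, (4|5)=+1; (−1)^{5·3·2}·(-1)^3·(+1)^5 = -1.
v=7: a=7^0·(≡3), b=7^4·(≡1) mod 7; (3|7)=-1, (1|7)=+1; (−1)^{0·4·3}·(-1)^4·(+1)^0 = +1.
v=∞: 3190 > 0 and -2805 < 0  ⇒  (a,b)_∞ = +1.
v=17: a=17^0·(≡11), b=17^-3·(≡11) mod 17; (11|17)=-1, (11|17)=-1; (−1)^{0·-3·8}·(-1)^-3·(-1)^0 = -1.
v=2: v_2(a)=3, v_2(b)=4; units ≡ 3, 3 (mod 8); ε·ε+αω+βω = 1·1+3·1+4·1 ≡ 0  ⇒  (a,b)_2 = +1.
v=3: a=3^2·(≡1), b=3^3·(≡1) mod 3; (1|3)=+1, (1|3)=+1; (−1)^{2·3·1}·(+1)^3·(+1)^2 = +1.
v=11: a=11^1·(≡1), b=11^1·(≡3) mod 11; (1|11)=+1, (3|11)=+1; (−1)^{1·1·5}·(+1)^1·(+1)^1 = -1.
Ram(3190, -2805) = {5, 11, 17, 29}; no ℚ_5-point on the conic.

[5, 11, 17, 29]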